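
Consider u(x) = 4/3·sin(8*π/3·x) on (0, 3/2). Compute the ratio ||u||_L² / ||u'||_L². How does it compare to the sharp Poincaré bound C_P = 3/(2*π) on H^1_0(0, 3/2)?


||u||_L² / ||u'||_L² = 3/(8*π) < C_P = 3/(2*π).

u(x) = 4/3·sin(8*π/3·x), so u'(x) = 32*π*cos(8*π*x/3)/9.
Writing u(x) = A·sin(kπx/L) with A = 4/3 and k = 4, use ∫_0^L sin²(kπx/L) dx = L/2 and ∫_0^L cos²(kπx/L) dx = L/2.
u² = 16/9·sin²(8*π/3·x) and (u')² = 1024*π^2/81·cos²(8*π/3·x), and each of sin², cos² integrates to L/2 = 3/4 over (0, 3/2).
∫_0^3/2 u² dx = 4/3, so ||u||_L² = 2*sqrt(3)/3.
∫_0^3/2 (u')² dx = 256*π^2/27, so ||u'||_L² = 16*sqrt(3)*π/9.
Ratio ||u||_L² / ||u'||_L² = 3/(8*π).
Sharp Poincaré constant on H^1_0(0, 3/2) is C_P = L/π = 3/(2*π), achieved by sin(2*π/3·x).
This is the k = 4 harmonic; the ratio L/(kπ) is strictly less than C_P = L/π, consistent with the sharp inequality ||u||_L² ≤ C_P ||u'||_L².


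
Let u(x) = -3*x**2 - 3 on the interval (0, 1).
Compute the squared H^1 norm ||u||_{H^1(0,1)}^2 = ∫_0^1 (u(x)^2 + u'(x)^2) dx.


||u||_{H^1}^2 = 144/5

The H^1 norm (squared) on an interval (0, L) is
  ||u||_{H^1}^2 = ∫_0^L u(x)^2 dx + ∫_0^L u'(x)^2 dx.
Compute u'(x) = -6*x.
Then u(x)^2 = 9*x**4 + 18*x**2 + 9 and u'(x)^2 = 36*x**2.
Integrate each monomial from 0 to 1 using ∫_0^1 c·x^n dx = c·1^(n+1)/(n+1):
  ∫_0^1 u(x)^2 dx = ∫_0^1 (9*x^4 + 18*x^2 + 9) dx. Term by term:
    ∫_0^1 9*x^4 dx = 9/5;  ∫_0^1 18*x^2 dx = 6;  ∫_0^1 9 dx = 9.
  Sum: 9/5 + 6 + 9 = 84/5.
  ∫_0^1 u'(x)^2 dx = ∫_0^1 (36*x^2) dx. Term by term:
    ∫_0^1 36*x^2 dx = 12.
Adding: ||u||_{H^1}^2 = 84/5 + 12 = 144/5.


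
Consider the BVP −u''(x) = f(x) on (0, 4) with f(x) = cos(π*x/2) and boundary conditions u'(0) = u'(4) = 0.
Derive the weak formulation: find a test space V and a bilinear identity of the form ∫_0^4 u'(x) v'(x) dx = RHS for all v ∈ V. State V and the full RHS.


V = H^1(0, 4) (no boundary constraint on v; u is determined up to an additive constant); weak form: ∫_0^4 u'v' dx = ∫_0^4 (cos(π*x/2)) v dx for all v ∈ V.

Multiply both sides by a test function v and integrate from 0 to 4:
  ∫_0^4 −u''(x) v(x) dx = ∫_0^4 f(x) v(x) dx.
Integrate the LHS by parts once:
  ∫_0^4 −u'' v dx = −[u'(x) v(x)]_0^4 + ∫_0^4 u'(x) v'(x) dx.
Thus ∫_0^4 u'(x) v'(x) dx = ∫_0^4 f(x) v(x) dx + [u'(x) v(x)]_0^4.
Choose V so that boundary terms are either known or forced to vanish.
u has homogeneous Neumann: u'(0) = u'(4) = 0. So [u' v]_0^4 = 0·v(4) − 0·v(0) = 0 for any v; take V = H^1(0, 4).
Weak formulation: find u (satisfying any essential BC) such that ∫_0^4 u'(x) v'(x) dx = ∫_0^4 f v dx for all v ∈ V (homogeneous Neumann, so boundary terms vanish).
Substituting f(x) = cos(π*x/2), the right-hand side is ∫_0^4 (cos(π*x/2)) v dx.
Compatibility check (pure Neumann): taking v ≡ 1 ∈ V gives 0 = ∫_0^4 f dx + (0) − (0), i.e. ∫_0^4 f dx must equal u'(0) − u'(4) = 0. Indeed ∫_0^4 (cos(π*x/2)) dx = 0, so the data are compatible. The solution is then unique only up to an additive constant (fix it e.g. by requiring ∫_0^4 u dx = 0).


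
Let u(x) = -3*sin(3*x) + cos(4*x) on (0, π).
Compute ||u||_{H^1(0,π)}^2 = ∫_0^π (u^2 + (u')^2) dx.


||u||_{H^1(0,π)}^2 = 612/7 + 107*π/2

u'(x) = -4*sin(4*x) - 9*cos(3*x).
Expand u² and (u')² and integrate term by term on (0, π), using: for integers n ≥ 1, ∫_0^π sin²(nx) dx = ∫_0^π cos²(nx) dx = π/2; for n ≠ n', ∫_0^π sin(nx)sin(n'x) dx = ∫_0^π cos(nx)cos(n'x) dx = 0; and by product-to-sum, ∫_0^π sin(nx)cos(n'x) dx = ½∫_0^π [sin((n+n')x) + sin((n−n')x)] dx, which is 0 when n+n' is even and 2n/(n²−n'²) when n+n' is odd (it need not vanish on (0, π)).
  u² squared terms: (-3)²·∫sin(3x)² dx = 9·π/2 = 9*π/2;  (1)²·∫cos(4x)² dx = 1·π/2 = π/2.
  u² cross terms: 2·(-3)·(1)·∫sin(3x)·cos(4x) dx = -6·(-6/7) = 36/7.
  So ∫_0^π u² dx = 9*π/2 + π/2 + 36/7 = 36/7 + 5*π.
  (u')² squared terms: (-9)²·∫cos(3x)² dx = 81·π/2 = 81*π/2;  (-4)²·∫sin(4x)² dx = 16·π/2 = 8*π.
  (u')² cross terms: 2·(-9)·(-4)·∫cos(3x)·sin(4x) dx = 72·(8/7) = 576/7.
  So ∫_0^π (u')² dx = 81*π/2 + 8*π + 576/7 = 576/7 + 97*π/2.
||u||_{H^1}^2 = (36/7 + 5*π) + (576/7 + 97*π/2) = 612/7 + 107*π/2.


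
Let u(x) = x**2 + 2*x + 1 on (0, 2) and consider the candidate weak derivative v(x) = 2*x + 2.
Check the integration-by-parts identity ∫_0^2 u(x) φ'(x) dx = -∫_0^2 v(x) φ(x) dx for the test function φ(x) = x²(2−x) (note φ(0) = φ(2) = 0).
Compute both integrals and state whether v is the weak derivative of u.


LHS = -88/15, RHS = -88/15. Yes, v = u' weakly.

u(x) = x**2 + 2*x + 1, classical derivative u'(x) = 2*x + 2.
φ(x) = x²(2−x), so φ'(x) = x*(4 - 3*x).
Note φ(0) = φ(2) = 0, so the boundary term u·φ vanishes.
LHS = ∫_0^2 u(x) φ'(x) dx = ∫_0^2 (-3*x^4 - 2*x^3 + 5*x^2 + 4*x) dx. Term by term:
  ∫_0^2 -3*x^4 dx = -96/5;  ∫_0^2 -2*x^3 dx = -8;  ∫_0^2 5*x^2 dx = 40/3;
  ∫_0^2 4*x dx = 8.
Sum: -96/5 − 8 + 40/3 + 8 = -88/15.
So LHS = -88/15.
∫_0^2 v(x) φ(x) dx = ∫_0^2 (-2*x^4 + 2*x^3 + 4*x^2) dx. Term by term:
  ∫_0^2 -2*x^4 dx = -64/5;  ∫_0^2 2*x^3 dx = 8;  ∫_0^2 4*x^2 dx = 32/3.
Sum: -64/5 + 8 + 32/3 = 88/15.
So RHS = -∫_0^2 v(x) φ(x) dx = -88/15.
LHS = RHS, so the identity holds for this test φ.
Moreover u is smooth here and v(x) = u'(x) = 2*x + 2 pointwise, so the identity holds for every test function. Hence v is the weak derivative of u.


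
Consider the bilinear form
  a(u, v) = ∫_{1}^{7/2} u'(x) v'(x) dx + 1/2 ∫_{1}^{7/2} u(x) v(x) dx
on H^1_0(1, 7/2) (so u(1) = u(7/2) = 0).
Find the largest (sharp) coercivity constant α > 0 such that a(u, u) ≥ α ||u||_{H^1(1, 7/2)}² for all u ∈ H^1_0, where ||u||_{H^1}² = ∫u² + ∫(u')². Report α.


α = (25 + 8*π^2)/(2*(25 + 4*π^2))

Coercivity of a(·,·) on H^1_0(1, 7/2) means a(u, u) ≥ α ||u||_{H^1}² for every u ∈ H^1_0.
The interval has length L = 5/2, and Poincaré/coercivity depend only on L. Here a(u, u) = ∫(u')² + (1/2)·∫u².
Here 0 < c = 1/2 < 1. The condition a(u,u) ≥ α||u||_{H^1}² reads (1−α)∫(u')² ≥ (α−c)∫u². Any admissible α is ≤ 1 (rapidly oscillating u have ∫u²/∫(u')² → 0), and α = 1 would force 0 ≥ (1−c)∫u², impossible since c < 1; so 1−α > 0. By the sharp Poincaré inequality on H^1_0 of an interval of length L, ∫(u')² ≥ (π/L)²∫u² with equality for the first sine mode sin(π(x−x₀)/L) (x₀ the left endpoint), so the inequality holds for all u iff (1−α)(π/L)² ≥ α − c, i.e. α ≤ ((π/L)² + c)/((π/L)² + 1) = (1 + c(L/π)²)/(1 + (L/π)²). With (π/L)² = 4*π^2/25 and c = 1/2, the largest admissible constant is α = ((π/L)² + c)/((π/L)² + 1).
Simplifying, α = (25 + 8*π^2)/(2*(25 + 4*π^2)).


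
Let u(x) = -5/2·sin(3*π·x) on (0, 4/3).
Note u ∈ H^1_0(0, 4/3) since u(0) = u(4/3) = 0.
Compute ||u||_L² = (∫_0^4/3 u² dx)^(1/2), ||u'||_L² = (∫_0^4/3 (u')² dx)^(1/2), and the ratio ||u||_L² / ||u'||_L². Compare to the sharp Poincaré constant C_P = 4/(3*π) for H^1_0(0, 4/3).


||u||_L² / ||u'||_L² = 1/(3*π) < C_P = 4/(3*π).

u(x) = -5/2·sin(3*π·x), so u'(x) = -15*π*cos(3*π*x)/2.
Writing u(x) = A·sin(kπx/L) with A = -5/2 and k = 4, use ∫_0^L sin²(kπx/L) dx = L/2 and ∫_0^L cos²(kπx/L) dx = L/2.
u² = 25/4·sin²(3*π·x) and (u')² = 225*π^2/4·cos²(3*π·x), and each of sin², cos² integrates to L/2 = 2/3 over (0, 4/3).
∫_0^4/3 u² dx = 25/6, so ||u||_L² = 5*sqrt(6)/6.
∫_0^4/3 (u')² dx = 75*π^2/2, so ||u'||_L² = 5*sqrt(6)*π/2.
Ratio ||u||_L² / ||u'||_L² = 1/(3*π).
Sharp Poincaré constant on H^1_0(0, 4/3) is C_P = L/π = 4/(3*π), achieved by sin(3*π/4·x).
This is the k = 4 harmonic; the ratio L/(kπ) is strictly less than C_P = L/π, consistent with the sharp inequality ||u||_L² ≤ C_P ||u'||_L².


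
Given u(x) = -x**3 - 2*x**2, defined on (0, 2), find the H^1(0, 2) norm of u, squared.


||u||_{H^1}^2 = 29696/105

The H^1 norm (squared) on an interval (0, L) is
  ||u||_{H^1}^2 = ∫_0^L u(x)^2 dx + ∫_0^L u'(x)^2 dx.
Compute u'(x) = -3*x**2 - 4*x.
Then u(x)^2 = x**6 + 4*x**5 + 4*x**4 and u'(x)^2 = 9*x**4 + 24*x**3 + 16*x**2.
Integrate each monomial from 0 to 2 using ∫_0^2 c·x^n dx = c·2^(n+1)/(n+1):
  ∫_0^2 u(x)^2 dx = ∫_0^2 (x^6 + 4*x^5 + 4*x^4) dx. Term by term:
    ∫_0^2 x^6 dx = 128/7;  ∫_0^2 4*x^5 dx = 128/3;  ∫_0^2 4*x^4 dx = 128/5.
  Sum: 128/7 + 128/3 + 128/5 = 9088/105.
  ∫_0^2 u'(x)^2 dx = ∫_0^2 (9*x^4 + 24*x^3 + 16*x^2) dx. Term by term:
    ∫_0^2 9*x^4 dx = 288/5;  ∫_0^2 24*x^3 dx = 96;  ∫_0^2 16*x^2 dx = 128/3.
  Sum: 288/5 + 96 + 128/3 = 2944/15.
Adding: ||u||_{H^1}^2 = 9088/105 + 2944/15 = 29696/105.


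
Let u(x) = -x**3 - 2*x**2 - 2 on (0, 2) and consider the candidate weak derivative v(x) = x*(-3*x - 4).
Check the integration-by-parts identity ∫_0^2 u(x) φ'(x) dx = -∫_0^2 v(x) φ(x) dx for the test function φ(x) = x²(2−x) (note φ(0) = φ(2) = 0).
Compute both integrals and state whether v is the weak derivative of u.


LHS = 64/5, RHS = 64/5. Yes, v = u' weakly.

u(x) = -x**3 - 2*x**2 - 2, classical derivative u'(x) = -3*x**2 - 4*x.
φ(x) = x²(2−x), so φ'(x) = x*(4 - 3*x).
Note φ(0) = φ(2) = 0, so the boundary term u·φ vanishes.
LHS = ∫_0^2 u(x) φ'(x) dx = ∫_0^2 (3*x^5 + 2*x^4 - 8*x^3 + 6*x^2 - 8*x) dx. Term by term:
  ∫_0^2 3*x^5 dx = 32;  ∫_0^2 2*x^4 dx = 64/5;  ∫_0^2 -8*x^3 dx = -32;
  ∫_0^2 6*x^2 dx = 16;  ∫_0^2 -8*x dx = -16.
Sum: 32 + 64/5 − 32 + 16 − 16 = 64/5.
So LHS = 64/5.
∫_0^2 v(x) φ(x) dx = ∫_0^2 (3*x^5 - 2*x^4 - 8*x^3) dx. Term by term:
  ∫_0^2 3*x^5 dx = 32;  ∫_0^2 -2*x^4 dx = -64/5;  ∫_0^2 -8*x^3 dx = -32.
Sum: 32 − 64/5 − 32 = -64/5.
So RHS = -∫_0^2 v(x) φ(x) dx = 64/5.
LHS = RHS, so the identity holds for this test φ.
Moreover u is smooth here and v(x) = u'(x) = -3*x**2 - 4*x pointwise, so the identity holds for every test function. Hence v is the weak derivative of u.


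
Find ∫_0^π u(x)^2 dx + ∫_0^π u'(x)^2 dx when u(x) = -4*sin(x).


||u||_{H^1(0,π)}^2 = 16*π

u'(x) = -4*cos(x).
Expand u² and (u')² and integrate term by term on (0, π), using: for integers n ≥ 1, ∫_0^π sin²(nx) dx = ∫_0^π cos²(nx) dx = π/2; for n ≠ n', ∫_0^π sin(nx)sin(n'x) dx = ∫_0^π cos(nx)cos(n'x) dx = 0; and by product-to-sum, ∫_0^π sin(nx)cos(n'x) dx = ½∫_0^π [sin((n+n')x) + sin((n−n')x)] dx, which is 0 when n+n' is even and 2n/(n²−n'²) when n+n' is odd (it need not vanish on (0, π)).
  u² squared terms: (-4)²·∫sin(x)² dx = 16·π/2 = 8*π.
  So ∫_0^π u² dx = 8*π.
  (u')² squared terms: (-4)²·∫cos(x)² dx = 16·π/2 = 8*π.
  So ∫_0^π (u')² dx = 8*π.
||u||_{H^1}^2 = (8*π) + (8*π) = 16*π.


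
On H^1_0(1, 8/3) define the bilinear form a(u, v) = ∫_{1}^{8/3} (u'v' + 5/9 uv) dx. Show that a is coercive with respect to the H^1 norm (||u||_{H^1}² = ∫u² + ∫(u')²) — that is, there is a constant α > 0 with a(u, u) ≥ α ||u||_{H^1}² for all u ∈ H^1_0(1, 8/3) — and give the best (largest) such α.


α = (125 + 81*π^2)/(9*(25 + 9*π^2))

Coercivity of a(·,·) on H^1_0(1, 8/3) means a(u, u) ≥ α ||u||_{H^1}² for every u ∈ H^1_0.
The interval has length L = 5/3, and Poincaré/coercivity depend only on L. Here a(u, u) = ∫(u')² + (5/9)·∫u².
Here 0 < c = 5/9 < 1. The condition a(u,u) ≥ α||u||_{H^1}² reads (1−α)∫(u')² ≥ (α−c)∫u². Any admissible α is ≤ 1 (rapidly oscillating u have ∫u²/∫(u')² → 0), and α = 1 would force 0 ≥ (1−c)∫u², impossible since c < 1; so 1−α > 0. By the sharp Poincaré inequality on H^1_0 of an interval of length L, ∫(u')² ≥ (π/L)²∫u² with equality for the first sine mode sin(π(x−x₀)/L) (x₀ the left endpoint), so the inequality holds for all u iff (1−α)(π/L)² ≥ α − c, i.e. α ≤ ((π/L)² + c)/((π/L)² + 1) = (1 + c(L/π)²)/(1 + (L/π)²). With (π/L)² = 9*π^2/25 and c = 5/9, the largest admissible constant is α = ((π/L)² + c)/((π/L)² + 1).
Simplifying, α = (125 + 81*π^2)/(9*(25 + 9*π^2)).


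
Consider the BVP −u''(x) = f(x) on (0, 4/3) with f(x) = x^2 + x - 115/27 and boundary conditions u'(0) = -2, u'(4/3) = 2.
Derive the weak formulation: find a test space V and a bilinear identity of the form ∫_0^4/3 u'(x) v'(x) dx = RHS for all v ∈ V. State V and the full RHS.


V = H^1(0, 4/3) (v unrestricted at boundary; u is determined up to an additive constant); weak form: ∫_0^4/3 u'v' dx = ∫_0^4/3 (x^2 + x - 115/27) v dx + 2·v(4/3) + 2·v(0) for all v ∈ V.

Multiply both sides by a test function v and integrate from 0 to 4/3:
  ∫_0^4/3 −u''(x) v(x) dx = ∫_0^4/3 f(x) v(x) dx.
Integrate the LHS by parts once:
  ∫_0^4/3 −u'' v dx = −[u'(x) v(x)]_0^4/3 + ∫_0^4/3 u'(x) v'(x) dx.
Thus ∫_0^4/3 u'(x) v'(x) dx = ∫_0^4/3 f(x) v(x) dx + [u'(x) v(x)]_0^4/3.
Choose V so that boundary terms are either known or forced to vanish.
u has inhomogeneous Neumann u'(0) = -2, u'(4/3) = 2. [u' v]_0^4/3 = (2)·v(4/3) − (-2)·v(0) = 2·v(4/3) + 2·v(0). Take V = H^1(0, 4/3); boundary term becomes part of RHS.
Weak formulation: find u (satisfying any essential BC) such that ∫_0^4/3 u'(x) v'(x) dx = ∫_0^4/3 f v dx + 2·v(4/3) + 2·v(0) for all v ∈ V (Neumann data are natural BCs: they enter the RHS as boundary terms).
Substituting f(x) = x^2 + x - 115/27, the right-hand side is ∫_0^4/3 (x^2 + x - 115/27) v dx + 2·v(4/3) + 2·v(0).
Compatibility check (pure Neumann): taking v ≡ 1 ∈ V gives 0 = ∫_0^4/3 f dx + (2) − (-2), i.e. ∫_0^4/3 f dx must equal u'(0) − u'(4/3) = -4. Indeed ∫_0^4/3 (x^2 + x - 115/27) dx = -4, so the data are compatible. The solution is then unique only up to an additive constant (fix it e.g. by requiring ∫_0^4/3 u dx = 0).


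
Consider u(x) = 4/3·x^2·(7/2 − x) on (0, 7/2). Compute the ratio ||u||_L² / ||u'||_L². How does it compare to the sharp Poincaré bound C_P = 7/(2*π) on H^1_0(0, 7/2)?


||u||_L² / ||u'||_L² = sqrt(14)/4 < C_P = 7/(2*π).

u(x) = 4/3·x^2·(7/2 − x), so u'(x) = 4*x*(7 - 3*x)/3.
u(x) = 4/3·x^2·(7/2 − x) vanishes at x = 0 and x = 7/2, so u ∈ H^1_0(0, 7/2). Differentiate via the product rule and integrate the resulting polynomials term by term.
  ∫_0^7/2 u² dx = ∫_0^7/2 (16*x^6/9 - 112*x^5/9 + 196*x^4/9) dx. Term by term:
    ∫_0^7/2 16*x^6/9 dx = 117649/72;  ∫_0^7/2 -112*x^5/9 dx = -823543/216;  ∫_0^7/2 196*x^4/9 dx = 823543/360.
  Sum: 117649/72 − 823543/216 + 823543/360 = 117649/1080.
  ∫_0^7/2 (u')² dx = ∫_0^7/2 (16*x^4 - 224*x^3/3 + 784*x^2/9) dx. Term by term:
    ∫_0^7/2 16*x^4 dx = 16807/10;  ∫_0^7/2 -224*x^3/3 dx = -16807/6;  ∫_0^7/2 784*x^2/9 dx = 33614/27.
  Sum: 16807/10 − 16807/6 + 33614/27 = 16807/135.
∫_0^7/2 u² dx = 117649/1080, so ||u||_L² = 343*sqrt(30)/180.
∫_0^7/2 (u')² dx = 16807/135, so ||u'||_L² = 49*sqrt(105)/45.
Ratio ||u||_L² / ||u'||_L² = sqrt(14)/4.
Sharp Poincaré constant on H^1_0(0, 7/2) is C_P = L/π = 7/(2*π), achieved by sin(2*π/7·x).
A polynomial bump cannot attain the sharp Poincaré constant (only the first sine eigenfunction does), so the ratio is strictly less than C_P, consistent with ||u||_L² ≤ C_P ||u'||_L².


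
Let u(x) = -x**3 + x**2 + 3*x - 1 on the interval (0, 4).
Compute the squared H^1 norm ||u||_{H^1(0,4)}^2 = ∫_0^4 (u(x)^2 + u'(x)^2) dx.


||u||_{H^1}^2 = 155096/105

The H^1 norm (squared) on an interval (0, L) is
  ||u||_{H^1}^2 = ∫_0^L u(x)^2 dx + ∫_0^L u'(x)^2 dx.
Compute u'(x) = -3*x**2 + 2*x + 3.
Then u(x)^2 = x**6 - 2*x**5 - 5*x**4 + 8*x**3 + 7*x**2 - 6*x + 1 and u'(x)^2 = 9*x**4 - 12*x**3 - 14*x**2 + 12*x + 9.
Integrate each monomial from 0 to 4 using ∫_0^4 c·x^n dx = c·4^(n+1)/(n+1):
  ∫_0^4 u(x)^2 dx = ∫_0^4 (x^6 - 2*x^5 - 5*x^4 + 8*x^3 + 7*x^2 - 6*x + 1) dx. Term by term:
    ∫_0^4 x^6 dx = 16384/7;  ∫_0^4 -2*x^5 dx = -4096/3;  ∫_0^4 -5*x^4 dx = -1024;
    ∫_0^4 8*x^3 dx = 512;  ∫_0^4 7*x^2 dx = 448/3;  ∫_0^4 -6*x dx = -48;
    ∫_0^4 1 dx = 4.
  Sum: 16384/7 − 4096/3 − 1024 + 512 + 448/3 − 48 + 4 = 3980/7.
  ∫_0^4 u'(x)^2 dx = ∫_0^4 (9*x^4 - 12*x^3 - 14*x^2 + 12*x + 9) dx. Term by term:
    ∫_0^4 9*x^4 dx = 9216/5;  ∫_0^4 -12*x^3 dx = -768;  ∫_0^4 -14*x^2 dx = -896/3;
    ∫_0^4 12*x dx = 96;  ∫_0^4 9 dx = 36.
  Sum: 9216/5 − 768 − 896/3 + 96 + 36 = 13628/15.
Adding: ||u||_{H^1}^2 = 3980/7 + 13628/15 = 155096/105.


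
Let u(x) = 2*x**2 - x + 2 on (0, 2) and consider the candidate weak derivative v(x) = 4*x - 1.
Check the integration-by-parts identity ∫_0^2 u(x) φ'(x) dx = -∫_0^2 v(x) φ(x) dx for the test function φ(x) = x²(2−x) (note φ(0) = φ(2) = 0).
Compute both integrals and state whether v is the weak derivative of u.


LHS = -76/15, RHS = -76/15. Yes, v = u' weakly.

u(x) = 2*x**2 - x + 2, classical derivative u'(x) = 4*x - 1.
φ(x) = x²(2−x), so φ'(x) = x*(4 - 3*x).
Note φ(0) = φ(2) = 0, so the boundary term u·φ vanishes.
LHS = ∫_0^2 u(x) φ'(x) dx = ∫_0^2 (-6*x^4 + 11*x^3 - 10*x^2 + 8*x) dx. Term by term:
  ∫_0^2 -6*x^4 dx = -192/5;  ∫_0^2 11*x^3 dx = 44;  ∫_0^2 -10*x^2 dx = -80/3;
  ∫_0^2 8*x dx = 16.
Sum: -192/5 + 44 − 80/3 + 16 = -76/15.
So LHS = -76/15.
∫_0^2 v(x) φ(x) dx = ∫_0^2 (-4*x^4 + 9*x^3 - 2*x^2) dx. Term by term:
  ∫_0^2 -4*x^4 dx = -128/5;  ∫_0^2 9*x^3 dx = 36;  ∫_0^2 -2*x^2 dx = -16/3.
Sum: -128/5 + 36 − 16/3 = 76/15.
So RHS = -∫_0^2 v(x) φ(x) dx = -76/15.
LHS = RHS, so the identity holds for this test φ.
Moreover u is smooth here and v(x) = u'(x) = 4*x - 1 pointwise, so the identity holds for every test function. Hence v is the weak derivative of u.


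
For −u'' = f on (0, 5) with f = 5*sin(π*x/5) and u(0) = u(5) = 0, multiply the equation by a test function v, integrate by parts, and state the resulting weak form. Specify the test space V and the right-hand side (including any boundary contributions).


V = H^1_0(0, 5) (so v(0) = v(5) = 0); weak form: ∫_0^5 u'v' dx = ∫_0^5 (5*sin(π*x/5)) v dx for all v ∈ V.

Multiply both sides by a test function v and integrate from 0 to 5:
  ∫_0^5 −u''(x) v(x) dx = ∫_0^5 f(x) v(x) dx.
Integrate the LHS by parts once:
  ∫_0^5 −u'' v dx = −[u'(x) v(x)]_0^5 + ∫_0^5 u'(x) v'(x) dx.
Thus ∫_0^5 u'(x) v'(x) dx = ∫_0^5 f(x) v(x) dx + [u'(x) v(x)]_0^5.
Choose V so that boundary terms are either known or forced to vanish.
u is Dirichlet: u(0) = u(5) = 0. Let V = H^1_0(0, 5); then v(0) = v(5) = 0, and [u' v]_0^5 = 0.
Weak formulation: find u (satisfying any essential BC) such that ∫_0^5 u'(x) v'(x) dx = ∫_0^5 f v dx for all v ∈ V.
Substituting f(x) = 5*sin(π*x/5), the right-hand side is ∫_0^5 (5*sin(π*x/5)) v dx.


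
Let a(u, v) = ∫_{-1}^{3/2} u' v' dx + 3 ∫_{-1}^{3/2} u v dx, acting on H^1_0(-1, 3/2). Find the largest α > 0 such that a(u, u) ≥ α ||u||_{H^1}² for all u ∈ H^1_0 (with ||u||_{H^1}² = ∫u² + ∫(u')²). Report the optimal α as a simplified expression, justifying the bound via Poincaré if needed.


α = 1

Coercivity of a(·,·) on H^1_0(-1, 3/2) means a(u, u) ≥ α ||u||_{H^1}² for every u ∈ H^1_0.
The interval has length L = 5/2, and Poincaré/coercivity depend only on L. Here a(u, u) = ∫(u')² + (3)·∫u².
Here c = 3 ≥ 1, so a(u,u) = ∫(u')² + c∫u² ≥ ∫(u')² + ∫u² = ||u||_{H^1}², i.e. α = 1 works. No larger α is possible: a(u,u) ≥ α||u||_{H^1}² means (1−α)∫(u')² ≥ (α−c)∫u², and for the modes u_n = sin(nπ(x−x₀)/L) (x₀ the left endpoint) one has ∫u_n²/∫(u_n')² = (L/(nπ))² → 0, so a(u_n,u_n)/||u_n||_{H^1}² → 1. Hence the optimal constant is α = 1.
Therefore α = 1.


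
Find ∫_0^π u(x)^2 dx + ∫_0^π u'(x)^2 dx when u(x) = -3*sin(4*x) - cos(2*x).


||u||_{H^1(0,π)}^2 = 79*π

u'(x) = 2*sin(2*x) - 12*cos(4*x).
Expand u² and (u')² and integrate term by term on (0, π), using: for integers n ≥ 1, ∫_0^π sin²(nx) dx = ∫_0^π cos²(nx) dx = π/2; for n ≠ n', ∫_0^π sin(nx)sin(n'x) dx = ∫_0^π cos(nx)cos(n'x) dx = 0; and by product-to-sum, ∫_0^π sin(nx)cos(n'x) dx = ½∫_0^π [sin((n+n')x) + sin((n−n')x)] dx, which is 0 when n+n' is even and 2n/(n²−n'²) when n+n' is odd (it need not vanish on (0, π)).
  u² squared terms: (-1)²·∫cos(2x)² dx = 1·π/2 = π/2;  (-3)²·∫sin(4x)² dx = 9·π/2 = 9*π/2.
  u² cross terms: 2·(-1)·(-3)·∫cos(2x)·sin(4x) dx = 6·(0) = 0.
  So ∫_0^π u² dx = π/2 + 9*π/2 + 0 = 5*π.
  (u')² squared terms: (-12)²·∫cos(4x)² dx = 144·π/2 = 72*π;  (2)²·∫sin(2x)² dx = 4·π/2 = 2*π.
  (u')² cross terms: 2·(-12)·(2)·∫cos(4x)·sin(2x) dx = -48·(0) = 0.
  So ∫_0^π (u')² dx = 72*π + 2*π + 0 = 74*π.
||u||_{H^1}^2 = (5*π) + (74*π) = 79*π.


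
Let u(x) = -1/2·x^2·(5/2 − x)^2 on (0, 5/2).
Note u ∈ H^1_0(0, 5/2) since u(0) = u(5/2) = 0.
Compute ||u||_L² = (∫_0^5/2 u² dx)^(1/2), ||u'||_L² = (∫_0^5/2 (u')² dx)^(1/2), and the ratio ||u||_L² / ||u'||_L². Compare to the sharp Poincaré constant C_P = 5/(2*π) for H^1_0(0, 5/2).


||u||_L² / ||u'||_L² = 5*sqrt(3)/12 < C_P = 5/(2*π).

u(x) = -1/2·x^2·(5/2 − x)^2, so u'(x) = x*(-8*x^2 + 30*x - 25)/4.
u(x) = -1/2·x^2·(5/2 − x)^2 vanishes at x = 0 and x = 5/2, so u ∈ H^1_0(0, 5/2). Differentiate via the product rule and integrate the resulting polynomials term by term.
  ∫_0^5/2 u² dx = ∫_0^5/2 (x^8/4 - 5*x^7/2 + 75*x^6/8 - 125*x^5/8 + 625*x^4/64) dx. Term by term:
    ∫_0^5/2 x^8/4 dx = 1953125/18432;  ∫_0^5/2 -5*x^7/2 dx = -1953125/4096;  ∫_0^5/2 75*x^6/8 dx = 5859375/7168;
    ∫_0^5/2 -125*x^5/8 dx = -1953125/3072;  ∫_0^5/2 625*x^4/64 dx = 390625/2048.
  Sum: 1953125/18432 − 1953125/4096 + 5859375/7168 − 1953125/3072 + 390625/2048 = 390625/258048.
  ∫_0^5/2 (u')² dx = ∫_0^5/2 (4*x^6 - 30*x^5 + 325*x^4/4 - 375*x^3/4 + 625*x^2/16) dx. Term by term:
    ∫_0^5/2 4*x^6 dx = 78125/224;  ∫_0^5/2 -30*x^5 dx = -78125/64;  ∫_0^5/2 325*x^4/4 dx = 203125/128;
    ∫_0^5/2 -375*x^3/4 dx = -234375/256;  ∫_0^5/2 625*x^2/16 dx = 78125/384.
  Sum: 78125/224 − 78125/64 + 203125/128 − 234375/256 + 78125/384 = 15625/5376.
∫_0^5/2 u² dx = 390625/258048, so ||u||_L² = 625*sqrt(7)/1344.
∫_0^5/2 (u')² dx = 15625/5376, so ||u'||_L² = 125*sqrt(21)/336.
Ratio ||u||_L² / ||u'||_L² = 5*sqrt(3)/12.
Sharp Poincaré constant on H^1_0(0, 5/2) is C_P = L/π = 5/(2*π), achieved by sin(2*π/5·x).
A polynomial bump cannot attain the sharp Poincaré constant (only the first sine eigenfunction does), so the ratio is strictly less than C_P, consistent with ||u||_L² ≤ C_P ||u'||_L².


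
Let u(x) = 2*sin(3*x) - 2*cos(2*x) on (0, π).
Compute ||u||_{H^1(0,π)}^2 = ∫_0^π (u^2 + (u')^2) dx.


||u||_{H^1(0,π)}^2 = -48 + 30*π

u'(x) = 4*sin(2*x) + 6*cos(3*x).
Expand u² and (u')² and integrate term by term on (0, π), using: for integers n ≥ 1, ∫_0^π sin²(nx) dx = ∫_0^π cos²(nx) dx = π/2; for n ≠ n', ∫_0^π sin(nx)sin(n'x) dx = ∫_0^π cos(nx)cos(n'x) dx = 0; and by product-to-sum, ∫_0^π sin(nx)cos(n'x) dx = ½∫_0^π [sin((n+n')x) + sin((n−n')x)] dx, which is 0 when n+n' is even and 2n/(n²−n'²) when n+n' is odd (it need not vanish on (0, π)).
  u² squared terms: (-2)²·∫cos(2x)² dx = 4·π/2 = 2*π;  (2)²·∫sin(3x)² dx = 4·π/2 = 2*π.
  u² cross terms: 2·(-2)·(2)·∫cos(2x)·sin(3x) dx = -8·(6/5) = -48/5.
  So ∫_0^π u² dx = 2*π + 2*π − 48/5 = -48/5 + 4*π.
  (u')² squared terms: (4)²·∫sin(2x)² dx = 16·π/2 = 8*π;  (6)²·∫cos(3x)² dx = 36·π/2 = 18*π.
  (u')² cross terms: 2·(4)·(6)·∫sin(2x)·cos(3x) dx = 48·(-4/5) = -192/5.
  So ∫_0^π (u')² dx = 8*π + 18*π − 192/5 = -192/5 + 26*π.
||u||_{H^1}^2 = (-48/5 + 4*π) + (-192/5 + 26*π) = -48 + 30*π.


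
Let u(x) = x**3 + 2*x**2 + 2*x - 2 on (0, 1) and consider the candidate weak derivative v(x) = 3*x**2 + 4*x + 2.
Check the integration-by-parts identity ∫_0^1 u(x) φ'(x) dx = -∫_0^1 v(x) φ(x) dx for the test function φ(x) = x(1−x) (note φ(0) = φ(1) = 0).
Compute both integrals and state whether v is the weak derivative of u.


LHS = -49/60, RHS = -49/60. Yes, v = u' weakly.

u(x) = x**3 + 2*x**2 + 2*x - 2, classical derivative u'(x) = 3*x**2 + 4*x + 2.
φ(x) = x(1−x), so φ'(x) = 1 - 2*x.
Note φ(0) = φ(1) = 0, so the boundary term u·φ vanishes.
LHS = ∫_0^1 u(x) φ'(x) dx = ∫_0^1 (-2*x^4 - 3*x^3 - 2*x^2 + 6*x - 2) dx. Term by term:
  ∫_0^1 -2*x^4 dx = -2/5;  ∫_0^1 -3*x^3 dx = -3/4;  ∫_0^1 -2*x^2 dx = -2/3;
  ∫_0^1 6*x dx = 3;  ∫_0^1 -2 dx = -2.
Sum: -2/5 − 3/4 − 2/3 + 3 − 2 = -49/60.
So LHS = -49/60.
∫_0^1 v(x) φ(x) dx = ∫_0^1 (-3*x^4 - x^3 + 2*x^2 + 2*x) dx. Term by term:
  ∫_0^1 -3*x^4 dx = -3/5;  ∫_0^1 -x^3 dx = -1/4;  ∫_0^1 2*x^2 dx = 2/3;
  ∫_0^1 2*x dx = 1.
Sum: -3/5 − 1/4 + 2/3 + 1 = 49/60.
So RHS = -∫_0^1 v(x) φ(x) dx = -49/60.
LHS = RHS, so the identity holds for this test φ.
Moreover u is smooth here and v(x) = u'(x) = 3*x**2 + 4*x + 2 pointwise, so the identity holds for every test function. Hence v is the weak derivative of u.


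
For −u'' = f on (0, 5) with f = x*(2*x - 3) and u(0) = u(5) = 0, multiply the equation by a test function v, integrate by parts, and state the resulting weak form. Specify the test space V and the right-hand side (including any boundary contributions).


V = H^1_0(0, 5) (so v(0) = v(5) = 0); weak form: ∫_0^5 u'v' dx = ∫_0^5 (x*(2*x - 3)) v dx for all v ∈ V.

Multiply both sides by a test function v and integrate from 0 to 5:
  ∫_0^5 −u''(x) v(x) dx = ∫_0^5 f(x) v(x) dx.
Integrate the LHS by parts once:
  ∫_0^5 −u'' v dx = −[u'(x) v(x)]_0^5 + ∫_0^5 u'(x) v'(x) dx.
Thus ∫_0^5 u'(x) v'(x) dx = ∫_0^5 f(x) v(x) dx + [u'(x) v(x)]_0^5.
Choose V so that boundary terms are either known or forced to vanish.
u is Dirichlet: u(0) = u(5) = 0. Let V = H^1_0(0, 5); then v(0) = v(5) = 0, and [u' v]_0^5 = 0.
Weak formulation: find u (satisfying any essential BC) such that ∫_0^5 u'(x) v'(x) dx = ∫_0^5 f v dx for all v ∈ V.
Substituting f(x) = x*(2*x - 3), the right-hand side is ∫_0^5 (x*(2*x - 3)) v dx.


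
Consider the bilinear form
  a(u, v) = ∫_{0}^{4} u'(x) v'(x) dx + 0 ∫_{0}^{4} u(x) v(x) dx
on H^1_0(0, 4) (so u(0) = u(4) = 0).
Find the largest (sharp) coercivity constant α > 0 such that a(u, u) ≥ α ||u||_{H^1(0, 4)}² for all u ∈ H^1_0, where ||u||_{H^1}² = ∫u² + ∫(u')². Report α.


α = π^2/(π^2 + 16)

Coercivity of a(·,·) on H^1_0(0, 4) means a(u, u) ≥ α ||u||_{H^1}² for every u ∈ H^1_0.
The interval has length L = 4, and Poincaré/coercivity depend only on L. Here a(u, u) = ∫(u')² + (0)·∫u².
Here c = 0, so a(u,u) = ∫(u')² alone. The condition a(u,u) ≥ α||u||_{H^1}² reads (1−α)∫(u')² ≥ (α−c)∫u². Any admissible α is ≤ 1 (rapidly oscillating u have ∫u²/∫(u')² → 0), and α = 1 would force 0 ≥ (1−c)∫u², impossible since c < 1; so 1−α > 0. By the sharp Poincaré inequality on H^1_0 of an interval of length L, ∫(u')² ≥ (π/L)²∫u² with equality for the first sine mode sin(π(x−x₀)/L) (x₀ the left endpoint), so the inequality holds for all u iff (1−α)(π/L)² ≥ α − c, i.e. α ≤ ((π/L)² + c)/((π/L)² + 1) = (1 + c(L/π)²)/(1 + (L/π)²). (Direct route, valid since c ≤ 0: Poincaré gives c∫u² ≥ c(L/π)²∫(u')², so a(u,u) ≥ (1 + c(L/π)²)∫(u')², while ||u||_{H^1}² ≤ (1 + (L/π)²)∫(u')²; dividing yields the same α.) With (π/L)² = π^2/16 and c = 0, the largest admissible constant is α = ((π/L)² + c)/((π/L)² + 1).
Simplifying, α = π^2/(π^2 + 16).


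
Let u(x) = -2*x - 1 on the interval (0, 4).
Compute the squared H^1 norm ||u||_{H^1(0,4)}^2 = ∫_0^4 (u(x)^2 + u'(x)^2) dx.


||u||_{H^1}^2 = 412/3

The H^1 norm (squared) on an interval (0, L) is
  ||u||_{H^1}^2 = ∫_0^L u(x)^2 dx + ∫_0^L u'(x)^2 dx.
Compute u'(x) = -2.
Then u(x)^2 = 4*x**2 + 4*x + 1 and u'(x)^2 = 4.
Integrate each monomial from 0 to 4 using ∫_0^4 c·x^n dx = c·4^(n+1)/(n+1):
  ∫_0^4 u(x)^2 dx = ∫_0^4 (4*x^2 + 4*x + 1) dx. Term by term:
    ∫_0^4 4*x^2 dx = 256/3;  ∫_0^4 4*x dx = 32;  ∫_0^4 1 dx = 4.
  Sum: 256/3 + 32 + 4 = 364/3.
  ∫_0^4 u'(x)^2 dx = ∫_0^4 (4) dx. Term by term:
    ∫_0^4 4 dx = 16.
Adding: ||u||_{H^1}^2 = 364/3 + 16 = 412/3.


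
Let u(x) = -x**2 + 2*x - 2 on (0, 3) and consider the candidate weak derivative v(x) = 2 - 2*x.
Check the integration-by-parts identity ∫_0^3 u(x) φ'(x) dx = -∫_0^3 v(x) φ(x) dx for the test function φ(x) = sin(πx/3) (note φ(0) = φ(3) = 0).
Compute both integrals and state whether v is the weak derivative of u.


LHS = 6/π, RHS = 6/π. Yes, v = u' weakly.

u(x) = -x**2 + 2*x - 2, classical derivative u'(x) = 2 - 2*x.
φ(x) = sin(πx/3), so φ'(x) = π*cos(π*x/3)/3.
Note φ(0) = φ(3) = 0, so the boundary term u·φ vanishes.
LHS = ∫_0^3 u(x) φ'(x) dx = ∫_0^3 (-π*x^2*cos(π*x/3)/3 + 2*π*x*cos(π*x/3)/3 - 2*π*cos(π*x/3)/3) dx. Term by term:
  ∫_0^3 -2*π*cos(π*x/3)/3 dx = 0;  ∫_0^3 -π*x^2*cos(π*x/3)/3 dx = 18/π;  ∫_0^3 2*π*x*cos(π*x/3)/3 dx = -12/π.
Sum: 0 + 18/π − 12/π = 6/π.
So LHS = 6/π.
∫_0^3 v(x) φ(x) dx = ∫_0^3 (-2*x*sin(π*x/3) + 2*sin(π*x/3)) dx. Term by term:
  ∫_0^3 2*sin(π*x/3) dx = 12/π;  ∫_0^3 -2*x*sin(π*x/3) dx = -18/π.
Sum: 12/π − 18/π = -6/π.
So RHS = -∫_0^3 v(x) φ(x) dx = 6/π.
LHS = RHS, so the identity holds for this test φ.
Moreover u is smooth here and v(x) = u'(x) = 2 - 2*x pointwise, so the identity holds for every test function. Hence v is the weak derivative of u.


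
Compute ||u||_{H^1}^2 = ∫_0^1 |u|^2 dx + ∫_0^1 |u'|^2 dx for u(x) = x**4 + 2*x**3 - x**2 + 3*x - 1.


||u||_{H^1}^2 = 10463/315

The H^1 norm (squared) on an interval (0, L) is
  ||u||_{H^1}^2 = ∫_0^L u(x)^2 dx + ∫_0^L u'(x)^2 dx.
Compute u'(x) = 4*x**3 + 6*x**2 - 2*x + 3.
Then u(x)^2 = x**8 + 4*x**7 + 2*x**6 + 2*x**5 + 11*x**4 - 10*x**3 + 11*x**2 - 6*x + 1 and u'(x)^2 = 16*x**6 + 48*x**5 + 20*x**4 + 40*x**2 - 12*x + 9.
Integrate each monomial from 0 to 1 using ∫_0^1 c·x^n dx = c·1^(n+1)/(n+1):
  ∫_0^1 u(x)^2 dx = ∫_0^1 (x^8 + 4*x^7 + 2*x^6 + 2*x^5 + 11*x^4 - 10*x^3 + 11*x^2 - 6*x + 1) dx. Term by term:
    ∫_0^1 x^8 dx = 1/9;  ∫_0^1 4*x^7 dx = 1/2;  ∫_0^1 2*x^6 dx = 2/7;
    ∫_0^1 2*x^5 dx = 1/3;  ∫_0^1 11*x^4 dx = 11/5;  ∫_0^1 -10*x^3 dx = -5/2;
    ∫_0^1 11*x^2 dx = 11/3;  ∫_0^1 -6*x dx = -3;  ∫_0^1 1 dx = 1.
  Sum: 1/9 + 1/2 + 2/7 + 1/3 + 11/5 − 5/2 + 11/3 − 3 + 1 = 818/315.
  ∫_0^1 u'(x)^2 dx = ∫_0^1 (16*x^6 + 48*x^5 + 20*x^4 + 40*x^2 - 12*x + 9) dx. Term by term:
    ∫_0^1 16*x^6 dx = 16/7;  ∫_0^1 48*x^5 dx = 8;  ∫_0^1 20*x^4 dx = 4;
    ∫_0^1 40*x^2 dx = 40/3;  ∫_0^1 -12*x dx = -6;  ∫_0^1 9 dx = 9.
  Sum: 16/7 + 8 + 4 + 40/3 − 6 + 9 = 643/21.
Adding: ||u||_{H^1}^2 = 818/315 + 643/21 = 10463/315.


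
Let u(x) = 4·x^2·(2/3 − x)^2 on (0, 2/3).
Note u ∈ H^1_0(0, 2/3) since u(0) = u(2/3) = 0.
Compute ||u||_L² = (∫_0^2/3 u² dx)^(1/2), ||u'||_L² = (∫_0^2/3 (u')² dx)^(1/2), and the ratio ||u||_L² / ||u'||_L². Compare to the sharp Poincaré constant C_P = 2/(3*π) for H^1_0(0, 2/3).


||u||_L² / ||u'||_L² = sqrt(3)/9 < C_P = 2/(3*π).

u(x) = 4·x^2·(2/3 − x)^2, so u'(x) = 16*x*(3*x - 2)*(3*x - 1)/9.
u(x) = 4·x^2·(2/3 − x)^2 vanishes at x = 0 and x = 2/3, so u ∈ H^1_0(0, 2/3). Differentiate via the product rule and integrate the resulting polynomials term by term.
  ∫_0^2/3 u² dx = ∫_0^2/3 (16*x^8 - 128*x^7/3 + 128*x^6/3 - 512*x^5/27 + 256*x^4/81) dx. Term by term:
    ∫_0^2/3 16*x^8 dx = 8192/177147;  ∫_0^2/3 -128*x^7/3 dx = -4096/19683;  ∫_0^2/3 128*x^6/3 dx = 16384/45927;
    ∫_0^2/3 -512*x^5/27 dx = -16384/59049;  ∫_0^2/3 256*x^4/81 dx = 8192/98415.
  Sum: 8192/177147 − 4096/19683 + 16384/45927 − 16384/59049 + 8192/98415 = 4096/6200145.
  ∫_0^2/3 (u')² dx = ∫_0^2/3 (256*x^6 - 512*x^5 + 3328*x^4/9 - 1024*x^3/9 + 1024*x^2/81) dx. Term by term:
    ∫_0^2/3 256*x^6 dx = 32768/15309;  ∫_0^2/3 -512*x^5 dx = -16384/2187;  ∫_0^2/3 3328*x^4/9 dx = 106496/10935;
    ∫_0^2/3 -1024*x^3/9 dx = -4096/729;  ∫_0^2/3 1024*x^2/81 dx = 8192/6561.
  Sum: 32768/15309 − 16384/2187 + 106496/10935 − 4096/729 + 8192/6561 = 4096/229635.
∫_0^2/3 u² dx = 4096/6200145, so ||u||_L² = 64*sqrt(105)/25515.
∫_0^2/3 (u')² dx = 4096/229635, so ||u'||_L² = 64*sqrt(35)/2835.
Ratio ||u||_L² / ||u'||_L² = sqrt(3)/9.
Sharp Poincaré constant on H^1_0(0, 2/3) is C_P = L/π = 2/(3*π), achieved by sin(3*π/2·x).
A polynomial bump cannot attain the sharp Poincaré constant (only the first sine eigenfunction does), so the ratio is strictly less than C_P, consistent with ||u||_L² ≤ C_P ||u'||_L².


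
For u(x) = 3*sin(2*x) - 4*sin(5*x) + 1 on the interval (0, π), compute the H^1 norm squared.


||u||_{H^1(0,π)}^2 = -16/5 + 463*π/2

u'(x) = 6*cos(2*x) - 20*cos(5*x).
Expand u² and (u')² and integrate term by term on (0, π), using: for integers n ≥ 1, ∫_0^π sin²(nx) dx = ∫_0^π cos²(nx) dx = π/2; for n ≠ n', ∫_0^π sin(nx)sin(n'x) dx = ∫_0^π cos(nx)cos(n'x) dx = 0; and by product-to-sum, ∫_0^π sin(nx)cos(n'x) dx = ½∫_0^π [sin((n+n')x) + sin((n−n')x)] dx, which is 0 when n+n' is even and 2n/(n²−n'²) when n+n' is odd (it need not vanish on (0, π)). For the constant mode: ∫_0^π 1 dx = π, ∫_0^π cos(nx) dx = 0, ∫_0^π sin(nx) dx = (1−(−1)^n)/n.
  u² squared terms: (1)²·∫1 dx = 1·π = π;  (-4)²·∫sin(5x)² dx = 16·π/2 = 8*π;  (3)²·∫sin(2x)² dx = 9·π/2 = 9*π/2.
  u² cross terms: 2·(1)·(-4)·∫1·sin(5x) dx = -8·(2/5) = -16/5;  2·(1)·(3)·∫1·sin(2x) dx = 6·(0) = 0;  2·(-4)·(3)·∫sin(5x)·sin(2x) dx = -24·(0) = 0.
  So ∫_0^π u² dx = π + 8*π + 9*π/2 − 16/5 + 0 + 0 = -16/5 + 27*π/2.
  (u')² squared terms: (-20)²·∫cos(5x)² dx = 400·π/2 = 200*π;  (6)²·∫cos(2x)² dx = 36·π/2 = 18*π.
  (u')² cross terms: 2·(-20)·(6)·∫cos(5x)·cos(2x) dx = -240·(0) = 0.
  So ∫_0^π (u')² dx = 200*π + 18*π + 0 = 218*π.
||u||_{H^1}^2 = (-16/5 + 27*π/2) + (218*π) = -16/5 + 463*π/2.


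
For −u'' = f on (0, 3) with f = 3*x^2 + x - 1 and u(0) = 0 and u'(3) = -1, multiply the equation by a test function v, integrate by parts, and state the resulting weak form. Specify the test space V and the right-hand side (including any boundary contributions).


V = {v ∈ H^1(0, 3) : v(0) = 0} (test functions vanish at x = 0 where u is specified); weak form: ∫_0^3 u'v' dx = ∫_0^3 (3*x^2 + x - 1) v dx − v(3) for all v ∈ V.

Multiply both sides by a test function v and integrate from 0 to 3:
  ∫_0^3 −u''(x) v(x) dx = ∫_0^3 f(x) v(x) dx.
Integrate the LHS by parts once:
  ∫_0^3 −u'' v dx = −[u'(x) v(x)]_0^3 + ∫_0^3 u'(x) v'(x) dx.
Thus ∫_0^3 u'(x) v'(x) dx = ∫_0^3 f(x) v(x) dx + [u'(x) v(x)]_0^3.
Choose V so that boundary terms are either known or forced to vanish.
Mixed BC: u(0) = 0 (Dirichlet) and u'(3) = -1 (Neumann). Define V = {v ∈ H^1(0, 3) : v(0) = 0}. Then [u' v]_0^3 = u'(3)·v(3) − u'(0)·0 = − v(3).
Weak formulation: find u (satisfying any essential BC) such that ∫_0^3 u'(x) v'(x) dx = ∫_0^3 f v dx − v(3) for all v ∈ V (Dirichlet at 0 absorbed into V; Neumann datum at x = 3 contributes the boundary term).
Substituting f(x) = 3*x^2 + x - 1, the right-hand side is ∫_0^3 (3*x^2 + x - 1) v dx − v(3).


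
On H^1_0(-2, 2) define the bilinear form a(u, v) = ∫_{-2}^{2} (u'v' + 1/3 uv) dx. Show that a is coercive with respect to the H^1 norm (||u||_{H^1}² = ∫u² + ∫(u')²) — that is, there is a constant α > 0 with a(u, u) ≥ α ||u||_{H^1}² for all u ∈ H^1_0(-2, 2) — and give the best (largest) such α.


α = (16/3 + π^2)/(π^2 + 16)

Coercivity of a(·,·) on H^1_0(-2, 2) means a(u, u) ≥ α ||u||_{H^1}² for every u ∈ H^1_0.
The interval has length L = 4, and Poincaré/coercivity depend only on L. Here a(u, u) = ∫(u')² + (1/3)·∫u².
Here 0 < c = 1/3 < 1. The condition a(u,u) ≥ α||u||_{H^1}² reads (1−α)∫(u')² ≥ (α−c)∫u². Any admissible α is ≤ 1 (rapidly oscillating u have ∫u²/∫(u')² → 0), and α = 1 would force 0 ≥ (1−c)∫u², impossible since c < 1; so 1−α > 0. By the sharp Poincaré inequality on H^1_0 of an interval of length L, ∫(u')² ≥ (π/L)²∫u² with equality for the first sine mode sin(π(x−x₀)/L) (x₀ the left endpoint), so the inequality holds for all u iff (1−α)(π/L)² ≥ α − c, i.e. α ≤ ((π/L)² + c)/((π/L)² + 1) = (1 + c(L/π)²)/(1 + (L/π)²). With (π/L)² = π^2/16 and c = 1/3, the largest admissible constant is α = ((π/L)² + c)/((π/L)² + 1).
Simplifying, α = (16/3 + π^2)/(π^2 + 16).


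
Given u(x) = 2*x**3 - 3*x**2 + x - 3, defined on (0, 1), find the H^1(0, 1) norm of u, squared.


||u||_{H^1}^2 = 1933/210

The H^1 norm (squared) on an interval (0, L) is
  ||u||_{H^1}^2 = ∫_0^L u(x)^2 dx + ∫_0^L u'(x)^2 dx.
Compute u'(x) = 6*x**2 - 6*x + 1.
Then u(x)^2 = 4*x**6 - 12*x**5 + 13*x**4 - 18*x**3 + 19*x**2 - 6*x + 9 and u'(x)^2 = 36*x**4 - 72*x**3 + 48*x**2 - 12*x + 1.
Integrate each monomial from 0 to 1 using ∫_0^1 c·x^n dx = c·1^(n+1)/(n+1):
  ∫_0^1 u(x)^2 dx = ∫_0^1 (4*x^6 - 12*x^5 + 13*x^4 - 18*x^3 + 19*x^2 - 6*x + 9) dx. Term by term:
    ∫_0^1 4*x^6 dx = 4/7;  ∫_0^1 -12*x^5 dx = -2;  ∫_0^1 13*x^4 dx = 13/5;
    ∫_0^1 -18*x^3 dx = -9/2;  ∫_0^1 19*x^2 dx = 19/3;  ∫_0^1 -6*x dx = -3;
    ∫_0^1 9 dx = 9.
  Sum: 4/7 − 2 + 13/5 − 9/2 + 19/3 − 3 + 9 = 1891/210.
  ∫_0^1 u'(x)^2 dx = ∫_0^1 (36*x^4 - 72*x^3 + 48*x^2 - 12*x + 1) dx. Term by term:
    ∫_0^1 36*x^4 dx = 36/5;  ∫_0^1 -72*x^3 dx = -18;  ∫_0^1 48*x^2 dx = 16;
    ∫_0^1 -12*x dx = -6;  ∫_0^1 1 dx = 1.
  Sum: 36/5 − 18 + 16 − 6 + 1 = 1/5.
Adding: ||u||_{H^1}^2 = 1891/210 + 1/5 = 1933/210.


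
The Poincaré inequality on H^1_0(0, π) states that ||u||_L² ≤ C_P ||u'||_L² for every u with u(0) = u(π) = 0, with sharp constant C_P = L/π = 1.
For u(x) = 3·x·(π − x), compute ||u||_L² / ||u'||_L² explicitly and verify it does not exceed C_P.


||u||_L² / ||u'||_L² = sqrt(10)*π/10 < C_P = 1.

u(x) = 3·x·(π − x), so u'(x) = -6*x + 3*π.
u(x) = 3·x·(π − x) vanishes at x = 0 and x = π, so u ∈ H^1_0(0, π). Differentiate via the product rule and integrate the resulting polynomials term by term.
  ∫_0^π u² dx = ∫_0^π (9*x^4 - 18*π*x^3 + 9*π^2*x^2) dx. Term by term:
    ∫_0^π 9*x^4 dx = 9*π^5/5;  ∫_0^π -18*π*x^3 dx = -9*π^5/2;  ∫_0^π 9*π^2*x^2 dx = 3*π^5.
  Sum: 9*π^5/5 − 9*π^5/2 + 3*π^5 = 3*π^5/10.
  ∫_0^π (u')² dx = ∫_0^π (36*x^2 - 36*π*x + 9*π^2) dx. Term by term:
    ∫_0^π 36*x^2 dx = 12*π^3;  ∫_0^π -36*π*x dx = -18*π^3;  ∫_0^π 9*π^2 dx = 9*π^3.
  Sum: 12*π^3 − 18*π^3 + 9*π^3 = 3*π^3.
∫_0^π u² dx = 3*π^5/10, so ||u||_L² = sqrt(30)*π^(5/2)/10.
∫_0^π (u')² dx = 3*π^3, so ||u'||_L² = sqrt(3)*π^(3/2).
Ratio ||u||_L² / ||u'||_L² = sqrt(10)*π/10.
Sharp Poincaré constant on H^1_0(0, π) is C_P = L/π = 1, achieved by sin(x).
A polynomial bump cannot attain the sharp Poincaré constant (only the first sine eigenfunction does), so the ratio is strictly less than C_P, consistent with ||u||_L² ≤ C_P ||u'||_L².


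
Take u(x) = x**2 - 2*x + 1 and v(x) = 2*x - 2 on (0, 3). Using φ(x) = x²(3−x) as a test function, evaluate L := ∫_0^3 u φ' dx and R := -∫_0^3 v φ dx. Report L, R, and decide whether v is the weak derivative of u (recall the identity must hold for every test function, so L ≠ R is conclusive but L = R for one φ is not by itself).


LHS = -54/5, RHS = -54/5. Yes, v = u' weakly.

u(x) = x**2 - 2*x + 1, classical derivative u'(x) = 2*x - 2.
φ(x) = x²(3−x), so φ'(x) = 3*x*(2 - x).
Note φ(0) = φ(3) = 0, so the boundary term u·φ vanishes.
LHS = ∫_0^3 u(x) φ'(x) dx = ∫_0^3 (-3*x^4 + 12*x^3 - 15*x^2 + 6*x) dx. Term by term:
  ∫_0^3 -3*x^4 dx = -729/5;  ∫_0^3 12*x^3 dx = 243;  ∫_0^3 -15*x^2 dx = -135;
  ∫_0^3 6*x dx = 27.
Sum: -729/5 + 243 − 135 + 27 = -54/5.
So LHS = -54/5.
∫_0^3 v(x) φ(x) dx = ∫_0^3 (-2*x^4 + 8*x^3 - 6*x^2) dx. Term by term:
  ∫_0^3 -2*x^4 dx = -486/5;  ∫_0^3 8*x^3 dx = 162;  ∫_0^3 -6*x^2 dx = -54.
Sum: -486/5 + 162 − 54 = 54/5.
So RHS = -∫_0^3 v(x) φ(x) dx = -54/5.
LHS = RHS, so the identity holds for this test φ.
Moreover u is smooth here and v(x) = u'(x) = 2*x - 2 pointwise, so the identity holds for every test function. Hence v is the weak derivative of u.
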